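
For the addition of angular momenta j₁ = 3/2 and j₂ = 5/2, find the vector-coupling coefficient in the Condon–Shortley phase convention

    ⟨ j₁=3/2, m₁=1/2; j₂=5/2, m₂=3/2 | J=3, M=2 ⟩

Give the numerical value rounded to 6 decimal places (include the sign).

−√(1/12) ≈ -0.288675

√[7·1!2!4!/8! · 2!1!4!1!5!1!] = √(48)
  +(−1)^0/∏(0,1,1,4,1,0)! = 1/24  (running 1/24)
  +(−1)^1/∏(1,0,0,3,2,1)! = -1/12  (running -1/24)
⟨..|..⟩ = √(48)·(-1/24) = -0.288675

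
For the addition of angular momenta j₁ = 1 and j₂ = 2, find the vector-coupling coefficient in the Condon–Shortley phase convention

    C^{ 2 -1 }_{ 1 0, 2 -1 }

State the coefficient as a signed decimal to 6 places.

+√(1/6) ≈ +0.408248

triangle: 1!*1!*3!/6! = 6/720
(j±m)!: 1!*1!*1!*3!*1!*3! = 36
prefactor² = (2J+1)*Δ*N² = 3/2
  k=0: +1/(0!*1!*1!*1!*0!*2!) = 1/2
  k=1: −1/(1!*0!*0!*0!*1!*3!) = -1/6
Σ = 1/3  ⇒  CG² = 3/2*1/3² = 1/6
CG = +√(1/6) = +0.408248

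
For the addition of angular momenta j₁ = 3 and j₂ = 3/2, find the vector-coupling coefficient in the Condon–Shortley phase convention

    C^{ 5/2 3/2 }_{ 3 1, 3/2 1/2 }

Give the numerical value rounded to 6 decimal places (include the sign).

−√(7/20) = -0.591608

j₁+j₂−J=2  J+j₁−j₂=4  J−j₁+j₂=1  j₁+j₂+J+1=8
(j₁±m₁, j₂±m₂, J±M) = (4,2,2,1,4,1)
P² = 576/35
sum k=1..2:
  [1] −1/6 = -1/6
  [2] +1/48 = 1/48
S = -7/48
C² = P²·S² = 7/20 ; C = -0.591608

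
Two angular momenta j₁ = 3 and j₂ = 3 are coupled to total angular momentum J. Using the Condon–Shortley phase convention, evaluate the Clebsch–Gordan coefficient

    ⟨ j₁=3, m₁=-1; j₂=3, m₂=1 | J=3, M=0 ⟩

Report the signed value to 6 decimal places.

triangle: 3!*3!*3!/10! = 216/3628800
(j±m)!: 2!*4!*4!*2!*3!*3! = 82944
prefactor² = (2J+1)*Δ*N² = 864/25
  k=1: −1/(1!*2!*3!*3!*0!*0!) = -1/72
  k=2: +1/(2!*1!*2!*2!*1!*1!) = 1/8
  k=3: −1/(3!*0!*1!*1!*2!*2!) = -1/24
Σ = 5/72  ⇒  CG² = 864/25*5/72² = 1/6
CG = +√(1/6) = +0.408248

+0.408248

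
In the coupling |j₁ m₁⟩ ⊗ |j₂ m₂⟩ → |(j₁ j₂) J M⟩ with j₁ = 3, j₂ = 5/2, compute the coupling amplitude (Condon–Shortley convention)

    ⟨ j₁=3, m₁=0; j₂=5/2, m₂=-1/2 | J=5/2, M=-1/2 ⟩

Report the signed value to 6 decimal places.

-0.276026  (= −√(8/105))

√[6·3!3!2!/9! · 3!3!2!3!2!3!] = √(216/35)
  +(−1)^0/∏(0,3,3,2,0,0)! = 1/72  (running 1/72)
  +(−1)^1/∏(1,2,2,1,1,1)! = -1/4  (running -17/72)
  +(−1)^2/∏(2,1,1,0,2,2)! = 1/8  (running -1/9)
⟨..|..⟩ = √(216/35)·(-1/9) = -0.276026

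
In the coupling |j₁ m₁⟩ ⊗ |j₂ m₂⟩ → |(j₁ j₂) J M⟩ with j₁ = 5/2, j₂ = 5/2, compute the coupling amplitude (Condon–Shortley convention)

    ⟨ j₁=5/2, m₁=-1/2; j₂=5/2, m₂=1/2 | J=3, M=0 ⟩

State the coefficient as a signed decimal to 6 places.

√[7·2!3!3!/9! · 2!3!3!2!3!3!] = √(36/5)
  +(−1)^0/∏(0,2,3,3,0,0)! = 1/72  (running 1/72)
  +(−1)^1/∏(1,1,2,2,1,1)! = -1/4  (running -17/72)
  +(−1)^2/∏(2,0,1,1,2,2)! = 1/8  (running -1/9)
⟨..|..⟩ = √(36/5)·(-1/9) = -0.298142

−√(4/45) ≈ -0.298142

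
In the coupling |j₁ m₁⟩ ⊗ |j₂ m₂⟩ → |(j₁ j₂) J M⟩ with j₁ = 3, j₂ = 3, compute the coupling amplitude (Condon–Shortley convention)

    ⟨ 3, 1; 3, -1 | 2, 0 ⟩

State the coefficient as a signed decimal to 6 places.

√[5·4!2!2!/9! · 4!2!2!4!2!2!] = √(256/21)
  +(−1)^0/∏(0,4,2,2,0,0)! = 1/96  (running 1/96)
  +(−1)^1/∏(1,3,1,1,1,1)! = -1/6  (running -5/32)
  +(−1)^2/∏(2,2,0,0,2,2)! = 1/16  (running -3/32)
⟨..|..⟩ = √(256/21)·(-3/32) = -0.327327

-0.327327  (= −√(3/28))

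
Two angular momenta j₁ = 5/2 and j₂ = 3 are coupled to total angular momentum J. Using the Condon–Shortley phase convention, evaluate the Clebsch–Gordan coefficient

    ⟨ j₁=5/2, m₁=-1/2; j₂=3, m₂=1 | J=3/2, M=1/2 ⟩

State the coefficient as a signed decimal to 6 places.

triangle: 4!×1!×2!/8! = 48/40320
(j±m)!: 2!×3!×4!×2!×2!×1! = 1152
prefactor² = (2J+1)×Δ×N² = 192/35
  k=2: +1/(2!×2!×1!×2!×0!×0!) = 1/8
  k=3: −1/(3!×1!×0!×1!×1!×1!) = -1/6
Σ = -1/24  ⇒  CG² = 192/35×(-1/24)² = 1/105
CG = −√(1/105) = -0.097590

-0.097590  (= −√(1/105))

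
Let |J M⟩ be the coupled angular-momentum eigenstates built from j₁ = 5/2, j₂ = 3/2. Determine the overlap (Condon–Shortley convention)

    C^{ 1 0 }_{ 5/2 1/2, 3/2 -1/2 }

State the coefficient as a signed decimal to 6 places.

j₁+j₂−J=3  J+j₁−j₂=2  J−j₁+j₂=0  j₁+j₂+J+1=6
(j₁±m₁, j₂±m₂, J±M) = (3,2,1,2,1,1)
P² = 6/5
sum k=1..1:
  [1] −1/2 = -1/2
S = -1/2
C² = P²·S² = 3/10 ; C = -0.547723

−√(3/10) ≈ -0.547723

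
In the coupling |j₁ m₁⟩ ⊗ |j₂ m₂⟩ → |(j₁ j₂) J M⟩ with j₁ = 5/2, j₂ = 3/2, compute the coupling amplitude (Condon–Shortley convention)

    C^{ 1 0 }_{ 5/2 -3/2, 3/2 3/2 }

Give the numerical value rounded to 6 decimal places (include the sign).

−√(1/5) ≈ -0.447214

√[3·3!2!0!/6! · 1!4!3!0!1!1!] = √(36/5)
  +(−1)^3/∏(3,0,1,0,1,0)! = -1/6  (running -1/6)
⟨..|..⟩ = √(36/5)·(-1/6) = -0.447214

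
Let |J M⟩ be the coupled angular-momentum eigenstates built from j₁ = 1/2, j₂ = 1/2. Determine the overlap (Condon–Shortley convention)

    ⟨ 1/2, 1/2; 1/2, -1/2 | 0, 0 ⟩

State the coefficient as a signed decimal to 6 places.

+√(1/2) = +0.707107

j₁+j₂−J=1  J+j₁−j₂=0  J−j₁+j₂=0  j₁+j₂+J+1=2
(j₁±m₁, j₂±m₂, J±M) = (1,0,0,1,0,0)
P² = 1/2
sum k=0..0:
  [0] +1/1 = 1
S = 1
C² = P²·S² = 1/2 ; C = +0.707107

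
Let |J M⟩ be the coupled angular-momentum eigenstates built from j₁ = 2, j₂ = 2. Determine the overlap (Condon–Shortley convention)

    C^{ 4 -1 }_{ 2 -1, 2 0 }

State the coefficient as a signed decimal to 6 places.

+√(3/7) ≈ +0.654654

triangle: 0!*4!*4!/9! = 576/362880
(j±m)!: 1!*3!*2!*2!*3!*5! = 17280
prefactor² = (2J+1)*Δ*N² = 1728/7
  k=0: +1/(0!*0!*3!*2!*1!*2!) = 1/24
Σ = 1/24  ⇒  CG² = 1728/7*1/24² = 3/7
CG = +√(3/7) = +0.654654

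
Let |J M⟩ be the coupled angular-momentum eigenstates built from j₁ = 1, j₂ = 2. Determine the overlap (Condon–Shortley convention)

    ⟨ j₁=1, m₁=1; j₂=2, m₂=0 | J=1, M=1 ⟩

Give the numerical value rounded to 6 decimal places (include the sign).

+0.316228

triangle: 2!*0!*2!/5! = 4/120
(j±m)!: 2!*0!*2!*2!*2!*0! = 16
prefactor² = (2J+1)*Δ*N² = 8/5
  k=0: +1/(0!*2!*0!*2!*0!*0!) = 1/4
Σ = 1/4  ⇒  CG² = 8/5*1/4² = 1/10
CG = +√(1/10) = +0.316228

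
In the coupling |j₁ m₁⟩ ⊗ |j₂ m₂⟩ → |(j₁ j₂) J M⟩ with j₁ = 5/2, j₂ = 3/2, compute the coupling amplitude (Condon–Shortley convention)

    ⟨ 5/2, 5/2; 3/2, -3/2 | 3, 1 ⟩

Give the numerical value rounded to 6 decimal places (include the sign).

j₁+j₂−J=1  J+j₁−j₂=4  J−j₁+j₂=2  j₁+j₂+J+1=8
(j₁±m₁, j₂±m₂, J±M) = (5,0,0,3,4,2)
P² = 288
sum k=0..0:
  [0] +1/48 = 1/48
S = 1/48
C² = P²·S² = 1/8 ; C = +0.353553

+√(1/8) = +0.353553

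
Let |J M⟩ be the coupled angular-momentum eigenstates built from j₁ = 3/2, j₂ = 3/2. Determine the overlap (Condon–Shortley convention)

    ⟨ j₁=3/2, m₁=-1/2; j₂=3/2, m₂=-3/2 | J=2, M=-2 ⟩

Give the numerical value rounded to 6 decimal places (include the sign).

+0.707107

triangle: 1!·2!·2!/6! = 4/720
(j±m)!: 1!·2!·0!·3!·0!·4! = 288
prefactor² = (2J+1)·Δ·N² = 8
  k=0: +1/(0!·1!·2!·0!·0!·2!) = 1/4
Σ = 1/4  ⇒  CG² = 8·1/4² = 1/2
CG = +√(1/2) = +0.707107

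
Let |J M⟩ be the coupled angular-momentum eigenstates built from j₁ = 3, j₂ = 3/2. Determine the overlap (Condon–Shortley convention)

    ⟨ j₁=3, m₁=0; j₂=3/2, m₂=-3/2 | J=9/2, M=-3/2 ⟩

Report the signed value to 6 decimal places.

j₁+j₂−J=0  J+j₁−j₂=6  J−j₁+j₂=3  j₁+j₂+J+1=10
(j₁±m₁, j₂±m₂, J±M) = (3,3,0,3,3,6)
P² = 77760/7
sum k=0..0:
  [0] +1/216 = 1/216
S = 1/216
C² = P²·S² = 5/21 ; C = +0.487950

+0.487950  (= +√(5/21))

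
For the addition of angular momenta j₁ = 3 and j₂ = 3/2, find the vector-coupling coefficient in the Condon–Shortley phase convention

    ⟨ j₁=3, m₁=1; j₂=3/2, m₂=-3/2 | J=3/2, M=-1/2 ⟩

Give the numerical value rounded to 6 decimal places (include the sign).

√[4·3!3!0!/7! · 4!2!0!3!1!2!] = √(576/35)
  +(−1)^0/∏(0,3,2,0,1,0)! = 1/12  (running 1/12)
⟨..|..⟩ = √(576/35)·(1/12) = +0.338062

+√(4/35) = +0.338062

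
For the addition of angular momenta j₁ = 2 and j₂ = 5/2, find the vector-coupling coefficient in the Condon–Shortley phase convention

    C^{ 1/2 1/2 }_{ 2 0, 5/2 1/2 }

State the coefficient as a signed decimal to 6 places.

j₁+j₂−J=4  J+j₁−j₂=0  J−j₁+j₂=1  j₁+j₂+J+1=6
(j₁±m₁, j₂±m₂, J±M) = (2,2,3,2,1,0)
P² = 16/5
sum k=2..2:
  [2] +1/4 = 1/4
S = 1/4
C² = P²·S² = 1/5 ; C = +0.447214

+0.447214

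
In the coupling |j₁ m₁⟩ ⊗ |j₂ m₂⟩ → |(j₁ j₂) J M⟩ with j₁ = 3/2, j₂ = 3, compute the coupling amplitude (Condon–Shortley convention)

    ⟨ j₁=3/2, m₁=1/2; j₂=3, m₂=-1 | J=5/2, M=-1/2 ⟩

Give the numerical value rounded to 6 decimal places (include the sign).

−√(1/70) = -0.119523

j₁+j₂−J=2  J+j₁−j₂=1  J−j₁+j₂=4  j₁+j₂+J+1=8
(j₁±m₁, j₂±m₂, J±M) = (2,1,2,4,2,3)
P² = 288/35
sum k=0..1:
  [0] +1/8 = 1/8
  [1] −1/6 = -1/6
S = -1/24
C² = P²·S² = 1/70 ; C = -0.119523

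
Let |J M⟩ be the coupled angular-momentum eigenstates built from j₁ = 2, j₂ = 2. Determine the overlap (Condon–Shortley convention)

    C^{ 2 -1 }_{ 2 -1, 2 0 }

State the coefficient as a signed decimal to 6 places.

-0.267261

triangle: 2!·2!·2!/7! = 8/5040
(j±m)!: 1!·3!·2!·2!·1!·3! = 144
prefactor² = (2J+1)·Δ·N² = 8/7
  k=1: −1/(1!·1!·2!·1!·0!·1!) = -1/2
  k=2: +1/(2!·0!·1!·0!·1!·2!) = 1/4
Σ = -1/4  ⇒  CG² = 8/7·(-1/4)² = 1/14
CG = −√(1/14) = -0.267261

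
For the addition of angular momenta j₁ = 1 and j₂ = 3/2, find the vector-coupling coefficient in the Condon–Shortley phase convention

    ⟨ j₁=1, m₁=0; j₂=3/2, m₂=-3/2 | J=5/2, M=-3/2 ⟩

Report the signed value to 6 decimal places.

+0.632456

j₁+j₂−J=0  J+j₁−j₂=2  J−j₁+j₂=3  j₁+j₂+J+1=6
(j₁±m₁, j₂±m₂, J±M) = (1,1,0,3,1,4)
P² = 72/5
sum k=0..0:
  [0] +1/6 = 1/6
S = 1/6
C² = P²·S² = 2/5 ; C = +0.632456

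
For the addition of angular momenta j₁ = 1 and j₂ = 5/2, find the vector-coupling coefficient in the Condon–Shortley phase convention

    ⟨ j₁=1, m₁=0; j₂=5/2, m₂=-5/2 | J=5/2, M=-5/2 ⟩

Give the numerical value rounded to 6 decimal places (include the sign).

+√(5/7) ≈ +0.845154

√[6·1!1!4!/7! · 1!1!0!5!0!5!] = √(2880/7)
  +(−1)^0/∏(0,1,1,0,0,4)! = 1/24  (running 1/24)
⟨..|..⟩ = √(2880/7)·(1/24) = +0.845154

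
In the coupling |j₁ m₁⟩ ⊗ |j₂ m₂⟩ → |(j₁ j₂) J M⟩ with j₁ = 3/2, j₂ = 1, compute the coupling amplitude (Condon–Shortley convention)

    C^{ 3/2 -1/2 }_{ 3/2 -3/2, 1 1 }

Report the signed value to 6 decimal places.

-0.632456

j₁+j₂−J=1  J+j₁−j₂=2  J−j₁+j₂=1  j₁+j₂+J+1=5
(j₁±m₁, j₂±m₂, J±M) = (0,3,2,0,1,2)
P² = 8/5
sum k=1..1:
  [1] −1/2 = -1/2
S = -1/2
C² = P²·S² = 2/5 ; C = -0.632456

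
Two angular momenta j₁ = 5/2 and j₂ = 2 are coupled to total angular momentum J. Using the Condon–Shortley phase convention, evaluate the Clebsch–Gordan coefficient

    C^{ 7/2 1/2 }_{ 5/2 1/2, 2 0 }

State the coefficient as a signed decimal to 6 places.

√[8·1!4!3!/9! · 3!2!2!2!4!3!] = √(768/35)
  +(−1)^0/∏(0,1,2,2,2,1)! = 1/8  (running 1/8)
  +(−1)^1/∏(1,0,1,1,3,2)! = -1/12  (running 1/24)
⟨..|..⟩ = √(768/35)·(1/24) = +0.195180

+0.195180  (= +√(4/105))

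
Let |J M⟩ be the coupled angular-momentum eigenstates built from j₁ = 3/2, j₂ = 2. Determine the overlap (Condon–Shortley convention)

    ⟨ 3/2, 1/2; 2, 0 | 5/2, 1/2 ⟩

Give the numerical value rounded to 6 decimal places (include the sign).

j₁+j₂−J=1  J+j₁−j₂=2  J−j₁+j₂=3  j₁+j₂+J+1=7
(j₁±m₁, j₂±m₂, J±M) = (2,1,2,2,3,2)
P² = 48/35
sum k=0..1:
  [0] +1/2 = 1/2
  [1] −1/4 = -1/4
S = 1/4
C² = P²·S² = 3/35 ; C = +0.292770

+√(3/35) = +0.292770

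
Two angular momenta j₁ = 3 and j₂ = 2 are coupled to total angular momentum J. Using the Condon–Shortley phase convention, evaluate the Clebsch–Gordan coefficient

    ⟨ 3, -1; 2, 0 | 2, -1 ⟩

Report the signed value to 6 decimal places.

√[5·3!3!1!/8! · 2!4!2!2!1!3!] = √(36/7)
  +(−1)^1/∏(1,2,3,1,0,0)! = -1/12  (running -1/12)
  +(−1)^2/∏(2,1,2,0,1,1)! = 1/4  (running 1/6)
⟨..|..⟩ = √(36/7)·(1/6) = +0.377964

+√(1/7) ≈ +0.377964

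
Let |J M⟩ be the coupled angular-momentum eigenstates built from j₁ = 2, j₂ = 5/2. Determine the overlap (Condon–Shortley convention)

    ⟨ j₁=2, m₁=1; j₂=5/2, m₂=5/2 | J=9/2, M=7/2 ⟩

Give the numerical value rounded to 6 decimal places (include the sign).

+√(4/9) ≈ +0.666667

j₁+j₂−J=0  J+j₁−j₂=4  J−j₁+j₂=5  j₁+j₂+J+1=10
(j₁±m₁, j₂±m₂, J±M) = (3,1,5,0,8,1)
P² = 230400
sum k=0..0:
  [0] +1/720 = 1/720
S = 1/720
C² = P²·S² = 4/9 ; C = +0.666667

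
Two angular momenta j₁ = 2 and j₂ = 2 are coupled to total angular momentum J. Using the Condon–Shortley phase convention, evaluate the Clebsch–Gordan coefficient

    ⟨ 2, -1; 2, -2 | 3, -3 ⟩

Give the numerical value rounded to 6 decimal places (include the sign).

triangle: 1!×3!×3!/8! = 36/40320
(j±m)!: 1!×3!×0!×4!×0!×6! = 103680
prefactor² = (2J+1)×Δ×N² = 648
  k=0: +1/(0!×1!×3!×0!×0!×3!) = 1/36
Σ = 1/36  ⇒  CG² = 648×1/36² = 1/2
CG = +√(1/2) = +0.707107

+0.707107  (= +√(1/2))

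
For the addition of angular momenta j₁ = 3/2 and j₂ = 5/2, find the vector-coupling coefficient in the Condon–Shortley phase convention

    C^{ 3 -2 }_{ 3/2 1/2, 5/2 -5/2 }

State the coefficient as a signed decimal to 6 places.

triangle: 1!*2!*4!/8! = 48/40320
(j±m)!: 2!*1!*0!*5!*1!*5! = 28800
prefactor² = (2J+1)*Δ*N² = 240
  k=0: +1/(0!*1!*1!*0!*1!*4!) = 1/24
Σ = 1/24  ⇒  CG² = 240*1/24² = 5/12
CG = +√(5/12) = +0.645497

+√(5/12) = +0.645497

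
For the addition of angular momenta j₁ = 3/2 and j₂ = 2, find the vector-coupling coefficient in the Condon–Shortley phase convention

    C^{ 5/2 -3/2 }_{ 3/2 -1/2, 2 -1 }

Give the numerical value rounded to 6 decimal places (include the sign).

+0.169031  (= +√(1/35))

√[6·1!2!3!/7! · 1!2!1!3!1!4!] = √(144/35)
  +(−1)^0/∏(0,1,2,1,0,2)! = 1/4  (running 1/4)
  +(−1)^1/∏(1,0,1,0,1,3)! = -1/6  (running 1/12)
⟨..|..⟩ = √(144/35)·(1/12) = +0.169031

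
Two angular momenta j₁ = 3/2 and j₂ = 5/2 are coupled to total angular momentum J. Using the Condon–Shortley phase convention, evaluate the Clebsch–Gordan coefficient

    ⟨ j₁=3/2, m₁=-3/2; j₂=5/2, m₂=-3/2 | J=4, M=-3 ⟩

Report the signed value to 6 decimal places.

√[9·0!3!5!/9! · 0!3!1!4!1!7!] = √(12960)
  +(−1)^0/∏(0,0,3,1,0,4)! = 1/144  (running 1/144)
⟨..|..⟩ = √(12960)·(1/144) = +0.790569

+√(5/8) = +0.790569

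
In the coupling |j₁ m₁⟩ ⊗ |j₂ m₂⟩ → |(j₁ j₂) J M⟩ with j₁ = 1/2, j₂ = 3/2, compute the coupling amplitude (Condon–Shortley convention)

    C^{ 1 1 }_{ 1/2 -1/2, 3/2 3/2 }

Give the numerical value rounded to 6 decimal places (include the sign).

-0.866025

j₁+j₂−J=1  J+j₁−j₂=0  J−j₁+j₂=2  j₁+j₂+J+1=4
(j₁±m₁, j₂±m₂, J±M) = (0,1,3,0,2,0)
P² = 3
sum k=1..1:
  [1] −1/2 = -1/2
S = -1/2
C² = P²·S² = 3/4 ; C = -0.866025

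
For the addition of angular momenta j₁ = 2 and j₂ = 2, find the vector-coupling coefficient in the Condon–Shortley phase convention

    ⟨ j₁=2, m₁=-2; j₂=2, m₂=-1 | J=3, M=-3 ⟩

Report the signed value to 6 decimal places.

-0.707107  (= −√(1/2))

j₁+j₂−J=1  J+j₁−j₂=3  J−j₁+j₂=3  j₁+j₂+J+1=8
(j₁±m₁, j₂±m₂, J±M) = (0,4,1,3,0,6)
P² = 648
sum k=1..1:
  [1] −1/36 = -1/36
S = -1/36
C² = P²·S² = 1/2 ; C = -0.707107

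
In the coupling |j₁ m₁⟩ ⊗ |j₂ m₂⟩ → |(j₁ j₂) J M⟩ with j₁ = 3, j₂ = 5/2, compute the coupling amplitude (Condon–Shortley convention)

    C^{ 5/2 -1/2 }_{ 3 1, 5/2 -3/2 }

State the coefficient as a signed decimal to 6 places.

√[6·3!3!2!/9! · 4!2!1!4!2!3!] = √(576/35)
  +(−1)^0/∏(0,3,2,1,1,1)! = 1/12  (running 1/12)
  +(−1)^1/∏(1,2,1,0,2,2)! = -1/8  (running -1/24)
⟨..|..⟩ = √(576/35)·(-1/24) = -0.169031

−√(1/35) ≈ -0.169031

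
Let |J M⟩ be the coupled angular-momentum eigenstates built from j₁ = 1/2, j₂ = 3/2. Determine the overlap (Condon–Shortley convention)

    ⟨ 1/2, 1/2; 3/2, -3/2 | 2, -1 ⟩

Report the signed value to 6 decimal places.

j₁+j₂−J=0  J+j₁−j₂=1  J−j₁+j₂=3  j₁+j₂+J+1=5
(j₁±m₁, j₂±m₂, J±M) = (1,0,0,3,1,3)
P² = 9
sum k=0..0:
  [0] +1/6 = 1/6
S = 1/6
C² = P²·S² = 1/4 ; C = +0.500000

+0.500000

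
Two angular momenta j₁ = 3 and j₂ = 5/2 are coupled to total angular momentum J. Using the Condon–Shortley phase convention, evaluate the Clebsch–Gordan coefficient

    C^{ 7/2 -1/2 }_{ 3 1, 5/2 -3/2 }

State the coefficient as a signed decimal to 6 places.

+√(8/63) = +0.356348

triangle: 2!·4!·3!/10! = 288/3628800
(j±m)!: 4!·2!·1!·4!·3!·4! = 165888
prefactor² = (2J+1)·Δ·N² = 18432/175
  k=0: +1/(0!·2!·2!·1!·2!·2!) = 1/16
  k=1: −1/(1!·1!·1!·0!·3!·3!) = -1/36
Σ = 5/144  ⇒  CG² = 18432/175·5/144² = 8/63
CG = +√(8/63) = +0.356348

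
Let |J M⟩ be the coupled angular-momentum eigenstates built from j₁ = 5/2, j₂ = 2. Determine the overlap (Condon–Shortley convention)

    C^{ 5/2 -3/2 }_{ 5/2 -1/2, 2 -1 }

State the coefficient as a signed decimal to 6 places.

−√(6/35) = -0.414039

triangle: 2!·3!·2!/8! = 24/40320
(j±m)!: 2!·3!·1!·3!·1!·4! = 1728
prefactor² = (2J+1)·Δ·N² = 216/35
  k=0: +1/(0!·2!·3!·1!·0!·1!) = 1/12
  k=1: −1/(1!·1!·2!·0!·1!·2!) = -1/4
Σ = -1/6  ⇒  CG² = 216/35·(-1/6)² = 6/35
CG = −√(6/35) = -0.414039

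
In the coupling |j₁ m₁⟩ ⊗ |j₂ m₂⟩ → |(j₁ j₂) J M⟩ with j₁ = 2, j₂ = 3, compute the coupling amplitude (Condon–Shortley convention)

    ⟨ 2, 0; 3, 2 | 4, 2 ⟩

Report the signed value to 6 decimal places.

triangle: 1!·3!·5!/10! = 720/3628800
(j±m)!: 2!·2!·5!·1!·6!·2! = 691200
prefactor² = (2J+1)·Δ·N² = 8640/7
  k=0: +1/(0!·1!·2!·5!·1!·0!) = 1/240
  k=1: −1/(1!·0!·1!·4!·2!·1!) = -1/48
Σ = -1/60  ⇒  CG² = 8640/7·(-1/60)² = 12/35
CG = −√(12/35) = -0.585540

-0.585540  (= −√(12/35))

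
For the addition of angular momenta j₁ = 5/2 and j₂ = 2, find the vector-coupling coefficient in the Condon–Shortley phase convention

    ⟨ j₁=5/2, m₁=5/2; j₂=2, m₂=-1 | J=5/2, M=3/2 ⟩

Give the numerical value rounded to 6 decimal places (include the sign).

+√(3/7) ≈ +0.654654

j₁+j₂−J=2  J+j₁−j₂=3  J−j₁+j₂=2  j₁+j₂+J+1=8
(j₁±m₁, j₂±m₂, J±M) = (5,0,1,3,4,1)
P² = 432/7
sum k=0..0:
  [0] +1/12 = 1/12
S = 1/12
C² = P²·S² = 3/7 ; C = +0.654654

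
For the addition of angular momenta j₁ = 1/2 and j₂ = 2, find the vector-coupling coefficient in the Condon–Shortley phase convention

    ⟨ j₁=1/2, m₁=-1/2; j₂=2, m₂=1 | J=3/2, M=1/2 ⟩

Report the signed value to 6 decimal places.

√[4·1!0!3!/5! · 0!1!3!1!2!1!] = √(12/5)
  +(−1)^1/∏(1,0,0,2,0,1)! = -1/2  (running -1/2)
⟨..|..⟩ = √(12/5)·(-1/2) = -0.774597

-0.774597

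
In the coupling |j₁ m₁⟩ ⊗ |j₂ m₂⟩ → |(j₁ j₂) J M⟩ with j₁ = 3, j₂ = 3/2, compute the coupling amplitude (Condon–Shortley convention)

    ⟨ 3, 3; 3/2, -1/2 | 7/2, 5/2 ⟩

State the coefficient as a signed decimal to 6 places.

+0.617213

√[8·1!5!2!/9! · 6!0!1!2!6!1!] = √(38400/7)
  +(−1)^0/∏(0,1,0,1,5,1)! = 1/120  (running 1/120)
⟨..|..⟩ = √(38400/7)·(1/120) = +0.617213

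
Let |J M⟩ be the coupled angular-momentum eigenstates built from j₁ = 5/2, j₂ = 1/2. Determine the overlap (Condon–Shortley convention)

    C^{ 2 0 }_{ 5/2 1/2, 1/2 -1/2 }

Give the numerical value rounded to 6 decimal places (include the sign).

+√(1/2) ≈ +0.707107

triangle: 1!×4!×0!/6! = 24/720
(j±m)!: 3!×2!×0!×1!×2!×2! = 48
prefactor² = (2J+1)×Δ×N² = 8
  k=0: +1/(0!×1!×2!×0!×2!×0!) = 1/4
Σ = 1/4  ⇒  CG² = 8×1/4² = 1/2
CG = +√(1/2) = +0.707107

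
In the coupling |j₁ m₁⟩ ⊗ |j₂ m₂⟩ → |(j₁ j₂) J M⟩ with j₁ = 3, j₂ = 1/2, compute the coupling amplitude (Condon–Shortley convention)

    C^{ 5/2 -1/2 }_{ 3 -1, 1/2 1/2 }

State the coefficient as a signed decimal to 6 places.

−√(4/7) ≈ -0.755929

triangle: 1!·5!·0!/7! = 120/5040
(j±m)!: 2!·4!·1!·0!·2!·3! = 576
prefactor² = (2J+1)·Δ·N² = 576/7
  k=1: −1/(1!·0!·3!·0!·2!·0!) = -1/12
Σ = -1/12  ⇒  CG² = 576/7·(-1/12)² = 4/7
CG = −√(4/7) = -0.755929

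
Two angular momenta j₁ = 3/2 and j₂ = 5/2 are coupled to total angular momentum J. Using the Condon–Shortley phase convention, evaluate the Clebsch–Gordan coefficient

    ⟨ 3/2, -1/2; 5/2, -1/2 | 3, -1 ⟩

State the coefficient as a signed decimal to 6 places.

−√(1/60) = -0.129099

√[7·1!2!4!/8! · 1!2!2!3!2!4!] = √(48/5)
  +(−1)^0/∏(0,1,2,2,0,2)! = 1/8  (running 1/8)
  +(−1)^1/∏(1,0,1,1,1,3)! = -1/6  (running -1/24)
⟨..|..⟩ = √(48/5)·(-1/24) = -0.129099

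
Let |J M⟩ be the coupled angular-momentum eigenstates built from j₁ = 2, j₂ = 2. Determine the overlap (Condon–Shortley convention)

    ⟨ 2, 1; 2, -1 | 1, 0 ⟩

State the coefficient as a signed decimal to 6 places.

-0.316228

triangle: 3!×1!×1!/6! = 6/720
(j±m)!: 3!×1!×1!×3!×1!×1! = 36
prefactor² = (2J+1)×Δ×N² = 9/10
  k=0: +1/(0!×3!×1!×1!×0!×0!) = 1/6
  k=1: −1/(1!×2!×0!×0!×1!×1!) = -1/2
Σ = -1/3  ⇒  CG² = 9/10×(-1/3)² = 1/10
CG = −√(1/10) = -0.316228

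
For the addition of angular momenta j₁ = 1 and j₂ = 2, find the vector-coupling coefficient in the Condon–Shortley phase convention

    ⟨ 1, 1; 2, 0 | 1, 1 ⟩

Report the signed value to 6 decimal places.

+√(1/10) ≈ +0.316228

√[3·2!0!2!/5! · 2!0!2!2!2!0!] = √(8/5)
  +(−1)^0/∏(0,2,0,2,0,0)! = 1/4  (running 1/4)
⟨..|..⟩ = √(8/5)·(1/4) = +0.316228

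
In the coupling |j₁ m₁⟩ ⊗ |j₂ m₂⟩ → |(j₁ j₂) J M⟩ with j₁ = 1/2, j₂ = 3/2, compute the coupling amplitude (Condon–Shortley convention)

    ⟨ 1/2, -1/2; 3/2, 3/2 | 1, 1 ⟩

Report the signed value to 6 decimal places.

triangle: 1!×0!×2!/4! = 2/24
(j±m)!: 0!×1!×3!×0!×2!×0! = 12
prefactor² = (2J+1)×Δ×N² = 3
  k=1: −1/(1!×0!×0!×2!×0!×0!) = -1/2
Σ = -1/2  ⇒  CG² = 3×(-1/2)² = 3/4
CG = −√(3/4) = -0.866025

−√(3/4) ≈ -0.866025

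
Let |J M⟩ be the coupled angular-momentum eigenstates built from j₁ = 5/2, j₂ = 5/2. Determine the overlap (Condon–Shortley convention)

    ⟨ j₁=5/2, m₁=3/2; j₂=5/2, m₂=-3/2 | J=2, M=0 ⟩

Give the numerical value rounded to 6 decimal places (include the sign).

+0.109109  (= +√(1/84))

triangle: 3!*2!*2!/8! = 24/40320
(j±m)!: 4!*1!*1!*4!*2!*2! = 2304
prefactor² = (2J+1)*Δ*N² = 48/7
  k=0: +1/(0!*3!*1!*1!*1!*1!) = 1/6
  k=1: −1/(1!*2!*0!*0!*2!*2!) = -1/8
Σ = 1/24  ⇒  CG² = 48/7*1/24² = 1/84
CG = +√(1/84) = +0.109109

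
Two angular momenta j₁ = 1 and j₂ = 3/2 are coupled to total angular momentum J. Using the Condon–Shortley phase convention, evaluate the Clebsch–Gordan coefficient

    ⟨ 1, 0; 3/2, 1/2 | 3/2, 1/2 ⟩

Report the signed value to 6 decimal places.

√[4·1!1!2!/5! · 1!1!2!1!2!1!] = √(4/15)
  +(−1)^0/∏(0,1,1,2,0,0)! = 1/2  (running 1/2)
  +(−1)^1/∏(1,0,0,1,1,1)! = -1  (running -1/2)
⟨..|..⟩ = √(4/15)·(-1/2) = -0.258199

-0.258199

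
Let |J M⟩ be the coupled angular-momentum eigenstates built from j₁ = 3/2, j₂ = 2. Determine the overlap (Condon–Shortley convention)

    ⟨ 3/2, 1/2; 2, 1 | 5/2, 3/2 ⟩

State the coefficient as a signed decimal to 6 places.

−√(1/35) = -0.169031

j₁+j₂−J=1  J+j₁−j₂=2  J−j₁+j₂=3  j₁+j₂+J+1=7
(j₁±m₁, j₂±m₂, J±M) = (2,1,3,1,4,1)
P² = 144/35
sum k=0..1:
  [0] +1/6 = 1/6
  [1] −1/4 = -1/4
S = -1/12
C² = P²·S² = 1/35 ; C = -0.169031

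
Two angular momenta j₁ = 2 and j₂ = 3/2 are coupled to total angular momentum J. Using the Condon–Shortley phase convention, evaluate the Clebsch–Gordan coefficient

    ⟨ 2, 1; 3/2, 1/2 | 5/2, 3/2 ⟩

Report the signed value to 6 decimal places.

+0.169031

√[6·1!3!2!/7! · 3!1!2!1!4!1!] = √(144/35)
  +(−1)^0/∏(0,1,1,2,2,0)! = 1/4  (running 1/4)
  +(−1)^1/∏(1,0,0,1,3,1)! = -1/6  (running 1/12)
⟨..|..⟩ = √(144/35)·(1/12) = +0.169031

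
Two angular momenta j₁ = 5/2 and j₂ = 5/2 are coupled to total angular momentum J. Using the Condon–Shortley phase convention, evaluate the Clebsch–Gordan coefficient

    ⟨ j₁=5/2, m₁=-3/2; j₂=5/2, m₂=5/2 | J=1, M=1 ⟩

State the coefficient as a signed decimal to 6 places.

+0.377964  (= +√(1/7))

√[3·4!1!1!/7! · 1!4!5!0!2!0!] = √(576/7)
  +(−1)^4/∏(4,0,0,1,1,0)! = 1/24  (running 1/24)
⟨..|..⟩ = √(576/7)·(1/24) = +0.377964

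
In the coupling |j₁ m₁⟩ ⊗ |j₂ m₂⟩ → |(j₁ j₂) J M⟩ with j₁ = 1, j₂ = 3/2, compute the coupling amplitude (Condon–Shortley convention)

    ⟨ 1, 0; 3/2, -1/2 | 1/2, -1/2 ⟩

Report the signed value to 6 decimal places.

√[2·2!0!1!/4! · 1!1!1!2!0!1!] = √(1/3)
  +(−1)^1/∏(1,1,0,0,0,1)! = -1  (running -1)
⟨..|..⟩ = √(1/3)·(-1) = -0.577350

-0.577350  (= −√(1/3))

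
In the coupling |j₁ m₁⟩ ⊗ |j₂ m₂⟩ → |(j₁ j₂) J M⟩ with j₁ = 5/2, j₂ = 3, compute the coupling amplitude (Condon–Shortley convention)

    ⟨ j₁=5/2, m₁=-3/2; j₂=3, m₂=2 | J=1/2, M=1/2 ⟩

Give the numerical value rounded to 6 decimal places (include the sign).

+0.487950

j₁+j₂−J=5  J+j₁−j₂=0  J−j₁+j₂=1  j₁+j₂+J+1=7
(j₁±m₁, j₂±m₂, J±M) = (1,4,5,1,1,0)
P² = 960/7
sum k=4..4:
  [4] +1/24 = 1/24
S = 1/24
C² = P²·S² = 5/21 ; C = +0.487950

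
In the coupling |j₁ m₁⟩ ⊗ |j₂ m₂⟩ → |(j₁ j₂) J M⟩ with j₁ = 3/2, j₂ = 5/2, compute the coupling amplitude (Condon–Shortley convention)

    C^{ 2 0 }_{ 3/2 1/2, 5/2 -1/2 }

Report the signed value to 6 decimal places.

√[5·2!1!3!/7! · 2!1!2!3!2!2!] = √(8/7)
  +(−1)^0/∏(0,2,1,2,0,1)! = 1/4  (running 1/4)
  +(−1)^1/∏(1,1,0,1,1,2)! = -1/2  (running -1/4)
⟨..|..⟩ = √(8/7)·(-1/4) = -0.267261

−√(1/14) = -0.267261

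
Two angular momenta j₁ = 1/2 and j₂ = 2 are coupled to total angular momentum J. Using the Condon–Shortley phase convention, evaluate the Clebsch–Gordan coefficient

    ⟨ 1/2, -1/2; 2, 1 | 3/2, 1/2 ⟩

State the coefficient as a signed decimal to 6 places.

−√(3/5) = -0.774597

j₁+j₂−J=1  J+j₁−j₂=0  J−j₁+j₂=3  j₁+j₂+J+1=5
(j₁±m₁, j₂±m₂, J±M) = (0,1,3,1,2,1)
P² = 12/5
sum k=1..1:
  [1] −1/2 = -1/2
S = -1/2
C² = P²·S² = 3/5 ; C = -0.774597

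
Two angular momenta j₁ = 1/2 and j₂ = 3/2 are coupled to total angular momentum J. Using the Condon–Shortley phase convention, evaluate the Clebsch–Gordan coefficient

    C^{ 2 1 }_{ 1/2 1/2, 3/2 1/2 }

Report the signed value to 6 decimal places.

j₁+j₂−J=0  J+j₁−j₂=1  J−j₁+j₂=3  j₁+j₂+J+1=5
(j₁±m₁, j₂±m₂, J±M) = (1,0,2,1,3,1)
P² = 3
sum k=0..0:
  [0] +1/2 = 1/2
S = 1/2
C² = P²·S² = 3/4 ; C = +0.866025

+0.866025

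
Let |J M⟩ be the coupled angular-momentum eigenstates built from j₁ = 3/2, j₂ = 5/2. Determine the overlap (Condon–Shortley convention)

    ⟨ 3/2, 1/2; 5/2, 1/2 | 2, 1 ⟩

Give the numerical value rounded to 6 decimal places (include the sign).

-0.545545  (= −√(25/84))

j₁+j₂−J=2  J+j₁−j₂=1  J−j₁+j₂=3  j₁+j₂+J+1=7
(j₁±m₁, j₂±m₂, J±M) = (2,1,3,2,3,1)
P² = 12/7
sum k=0..1:
  [0] +1/12 = 1/12
  [1] −1/2 = -1/2
S = -5/12
C² = P²·S² = 25/84 ; C = -0.545545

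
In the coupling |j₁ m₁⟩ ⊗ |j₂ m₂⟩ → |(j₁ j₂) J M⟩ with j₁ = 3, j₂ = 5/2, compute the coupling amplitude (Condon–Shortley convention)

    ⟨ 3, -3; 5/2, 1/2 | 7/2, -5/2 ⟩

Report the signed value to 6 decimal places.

√[8·2!4!3!/10! · 0!6!3!2!1!6!] = √(27648/7)
  +(−1)^2/∏(2,0,4,1,0,2)! = 1/96  (running 1/96)
⟨..|..⟩ = √(27648/7)·(1/96) = +0.654654

+√(3/7) ≈ +0.654654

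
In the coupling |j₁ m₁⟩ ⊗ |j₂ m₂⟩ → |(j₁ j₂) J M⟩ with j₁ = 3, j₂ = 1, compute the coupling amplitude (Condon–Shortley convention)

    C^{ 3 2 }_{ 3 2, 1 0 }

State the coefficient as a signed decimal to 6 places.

triangle: 1!×5!×1!/8! = 120/40320
(j±m)!: 5!×1!×1!×1!×5!×1! = 14400
prefactor² = (2J+1)×Δ×N² = 300
  k=0: +1/(0!×1!×1!×1!×4!×0!) = 1/24
  k=1: −1/(1!×0!×0!×0!×5!×1!) = -1/120
Σ = 1/30  ⇒  CG² = 300×1/30² = 1/3
CG = +√(1/3) = +0.577350

+0.577350  (= +√(1/3))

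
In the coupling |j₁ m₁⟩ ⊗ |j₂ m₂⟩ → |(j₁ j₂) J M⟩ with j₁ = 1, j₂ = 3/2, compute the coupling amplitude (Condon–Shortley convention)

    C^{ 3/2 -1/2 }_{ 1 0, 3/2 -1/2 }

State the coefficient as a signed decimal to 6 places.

+0.258199  (= +√(1/15))

√[4·1!1!2!/5! · 1!1!1!2!1!2!] = √(4/15)
  +(−1)^0/∏(0,1,1,1,0,1)! = 1  (running 1)
  +(−1)^1/∏(1,0,0,0,1,2)! = -1/2  (running 1/2)
⟨..|..⟩ = √(4/15)·(1/2) = +0.258199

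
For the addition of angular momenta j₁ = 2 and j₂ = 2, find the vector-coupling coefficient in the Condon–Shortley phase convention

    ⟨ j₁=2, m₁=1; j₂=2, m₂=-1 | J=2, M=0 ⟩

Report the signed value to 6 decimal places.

+√(1/14) ≈ +0.267261

triangle: 2!·2!·2!/7! = 8/5040
(j±m)!: 3!·1!·1!·3!·2!·2! = 144
prefactor² = (2J+1)·Δ·N² = 8/7
  k=0: +1/(0!·2!·1!·1!·1!·1!) = 1/2
  k=1: −1/(1!·1!·0!·0!·2!·2!) = -1/4
Σ = 1/4  ⇒  CG² = 8/7·1/4² = 1/14
CG = +√(1/14) = +0.267261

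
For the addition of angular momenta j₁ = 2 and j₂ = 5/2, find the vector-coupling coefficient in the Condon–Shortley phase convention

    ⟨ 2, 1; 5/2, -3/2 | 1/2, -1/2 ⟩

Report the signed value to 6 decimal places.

−√(4/15) ≈ -0.516398

j₁+j₂−J=4  J+j₁−j₂=0  J−j₁+j₂=1  j₁+j₂+J+1=6
(j₁±m₁, j₂±m₂, J±M) = (3,1,1,4,0,1)
P² = 48/5
sum k=1..1:
  [1] −1/6 = -1/6
S = -1/6
C² = P²·S² = 4/15 ; C = -0.516398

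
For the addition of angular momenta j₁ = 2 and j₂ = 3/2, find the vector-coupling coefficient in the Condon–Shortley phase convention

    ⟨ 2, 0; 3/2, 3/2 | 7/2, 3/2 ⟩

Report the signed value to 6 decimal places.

triangle: 0!*4!*3!/8! = 144/40320
(j±m)!: 2!*2!*3!*0!*5!*2! = 5760
prefactor² = (2J+1)*Δ*N² = 1152/7
  k=0: +1/(0!*0!*2!*3!*2!*0!) = 1/24
Σ = 1/24  ⇒  CG² = 1152/7*1/24² = 2/7
CG = +√(2/7) = +0.534522

+√(2/7) ≈ +0.534522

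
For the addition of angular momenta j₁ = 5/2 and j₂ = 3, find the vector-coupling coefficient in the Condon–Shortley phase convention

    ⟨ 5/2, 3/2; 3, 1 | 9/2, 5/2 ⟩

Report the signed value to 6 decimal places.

triangle: 1!×4!×5!/11! = 2880/39916800
(j±m)!: 4!×1!×4!×2!×7!×2! = 11612160
prefactor² = (2J+1)×Δ×N² = 92160/11
  k=0: +1/(0!×1!×1!×4!×3!×1!) = 1/144
  k=1: −1/(1!×0!×0!×3!×4!×2!) = -1/288
Σ = 1/288  ⇒  CG² = 92160/11×1/288² = 10/99
CG = +√(10/99) = +0.317821

+√(10/99) ≈ +0.317821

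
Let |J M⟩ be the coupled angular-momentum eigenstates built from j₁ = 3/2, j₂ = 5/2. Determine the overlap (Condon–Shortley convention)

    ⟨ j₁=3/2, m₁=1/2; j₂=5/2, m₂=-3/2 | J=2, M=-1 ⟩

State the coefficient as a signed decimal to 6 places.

triangle: 2!×1!×3!/7! = 12/5040
(j±m)!: 2!×1!×1!×4!×1!×3! = 288
prefactor² = (2J+1)×Δ×N² = 24/7
  k=0: +1/(0!×2!×1!×1!×0!×2!) = 1/4
  k=1: −1/(1!×1!×0!×0!×1!×3!) = -1/6
Σ = 1/12  ⇒  CG² = 24/7×1/12² = 1/42
CG = +√(1/42) = +0.154303

+0.154303  (= +√(1/42))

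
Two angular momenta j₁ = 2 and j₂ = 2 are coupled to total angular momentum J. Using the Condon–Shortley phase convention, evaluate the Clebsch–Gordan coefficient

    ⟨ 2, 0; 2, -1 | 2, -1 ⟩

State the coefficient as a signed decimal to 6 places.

√[5·2!2!2!/7! · 2!2!1!3!1!3!] = √(8/7)
  +(−1)^0/∏(0,2,2,1,0,1)! = 1/4  (running 1/4)
  +(−1)^1/∏(1,1,1,0,1,2)! = -1/2  (running -1/4)
⟨..|..⟩ = √(8/7)·(-1/4) = -0.267261

-0.267261  (= −√(1/14))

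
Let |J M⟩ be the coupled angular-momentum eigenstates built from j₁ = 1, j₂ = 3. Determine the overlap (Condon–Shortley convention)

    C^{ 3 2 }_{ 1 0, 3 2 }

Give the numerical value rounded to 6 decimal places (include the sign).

-0.577350

j₁+j₂−J=1  J+j₁−j₂=1  J−j₁+j₂=5  j₁+j₂+J+1=8
(j₁±m₁, j₂±m₂, J±M) = (1,1,5,1,5,1)
P² = 300
sum k=0..1:
  [0] +1/120 = 1/120
  [1] −1/24 = -1/24
S = -1/30
C² = P²·S² = 1/3 ; C = -0.577350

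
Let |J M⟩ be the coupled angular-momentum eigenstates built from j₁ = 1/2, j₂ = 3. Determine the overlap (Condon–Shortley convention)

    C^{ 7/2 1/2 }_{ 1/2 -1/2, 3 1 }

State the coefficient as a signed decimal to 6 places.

√[8·0!1!6!/8! · 0!1!4!2!4!3!] = √(6912/7)
  +(−1)^0/∏(0,0,1,4,0,2)! = 1/48  (running 1/48)
⟨..|..⟩ = √(6912/7)·(1/48) = +0.654654

+0.654654  (= +√(3/7))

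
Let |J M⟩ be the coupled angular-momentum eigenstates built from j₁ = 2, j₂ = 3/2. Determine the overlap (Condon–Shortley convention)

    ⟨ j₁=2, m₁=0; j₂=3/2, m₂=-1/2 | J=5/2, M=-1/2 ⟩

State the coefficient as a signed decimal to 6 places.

√[6·1!3!2!/7! · 2!2!1!2!2!3!] = √(48/35)
  +(−1)^0/∏(0,1,2,1,1,1)! = 1/2  (running 1/2)
  +(−1)^1/∏(1,0,1,0,2,2)! = -1/4  (running 1/4)
⟨..|..⟩ = √(48/35)·(1/4) = +0.292770

+√(3/35) ≈ +0.292770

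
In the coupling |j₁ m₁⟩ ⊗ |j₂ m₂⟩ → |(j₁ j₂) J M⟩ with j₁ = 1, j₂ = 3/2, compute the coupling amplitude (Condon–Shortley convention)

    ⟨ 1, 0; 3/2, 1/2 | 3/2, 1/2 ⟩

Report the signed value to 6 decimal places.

j₁+j₂−J=1  J+j₁−j₂=1  J−j₁+j₂=2  j₁+j₂+J+1=5
(j₁±m₁, j₂±m₂, J±M) = (1,1,2,1,2,1)
P² = 4/15
sum k=0..1:
  [0] +1/2 = 1/2
  [1] −1/1 = -1
S = -1/2
C² = P²·S² = 1/15 ; C = -0.258199

−√(1/15) ≈ -0.258199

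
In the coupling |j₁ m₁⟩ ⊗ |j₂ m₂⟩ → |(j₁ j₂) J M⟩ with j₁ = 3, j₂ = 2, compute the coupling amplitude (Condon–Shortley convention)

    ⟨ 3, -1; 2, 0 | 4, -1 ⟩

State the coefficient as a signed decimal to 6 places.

-0.327327

j₁+j₂−J=1  J+j₁−j₂=5  J−j₁+j₂=3  j₁+j₂+J+1=10
(j₁±m₁, j₂±m₂, J±M) = (2,4,2,2,3,5)
P² = 1728/7
sum k=0..1:
  [0] +1/48 = 1/48
  [1] −1/24 = -1/24
S = -1/48
C² = P²·S² = 3/28 ; C = -0.327327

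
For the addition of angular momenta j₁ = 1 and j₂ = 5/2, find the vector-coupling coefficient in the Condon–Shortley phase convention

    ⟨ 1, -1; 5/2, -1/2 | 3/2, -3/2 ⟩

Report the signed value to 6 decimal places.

triangle: 2!×0!×3!/6! = 12/720
(j±m)!: 0!×2!×2!×3!×0!×3! = 144
prefactor² = (2J+1)×Δ×N² = 48/5
  k=2: +1/(2!×0!×0!×0!×0!×3!) = 1/12
Σ = 1/12  ⇒  CG² = 48/5×1/12² = 1/15
CG = +√(1/15) = +0.258199

+√(1/15) ≈ +0.258199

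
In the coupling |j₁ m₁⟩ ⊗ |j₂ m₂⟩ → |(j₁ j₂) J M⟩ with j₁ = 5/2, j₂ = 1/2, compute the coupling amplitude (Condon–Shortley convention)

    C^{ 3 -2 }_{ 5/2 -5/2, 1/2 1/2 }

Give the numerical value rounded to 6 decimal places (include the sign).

j₁+j₂−J=0  J+j₁−j₂=5  J−j₁+j₂=1  j₁+j₂+J+1=7
(j₁±m₁, j₂±m₂, J±M) = (0,5,1,0,1,5)
P² = 2400
sum k=0..0:
  [0] +1/120 = 1/120
S = 1/120
C² = P²·S² = 1/6 ; C = +0.408248

+√(1/6) ≈ +0.408248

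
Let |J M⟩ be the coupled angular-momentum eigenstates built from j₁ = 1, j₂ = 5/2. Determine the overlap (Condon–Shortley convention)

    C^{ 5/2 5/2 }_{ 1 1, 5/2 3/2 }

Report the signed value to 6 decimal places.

+0.534522

√[6·1!1!4!/7! · 2!0!4!1!5!0!] = √(1152/7)
  +(−1)^0/∏(0,1,0,4,1,0)! = 1/24  (running 1/24)
⟨..|..⟩ = √(1152/7)·(1/24) = +0.534522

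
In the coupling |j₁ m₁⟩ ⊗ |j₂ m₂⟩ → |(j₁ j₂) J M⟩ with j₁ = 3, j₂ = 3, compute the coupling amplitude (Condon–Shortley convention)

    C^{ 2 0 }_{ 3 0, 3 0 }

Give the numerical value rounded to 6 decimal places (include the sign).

+√(4/21) ≈ +0.436436

triangle: 4!×2!×2!/9! = 96/362880
(j±m)!: 3!×3!×3!×3!×2!×2! = 5184
prefactor² = (2J+1)×Δ×N² = 48/7
  k=1: −1/(1!×3!×2!×2!×0!×0!) = -1/24
  k=2: +1/(2!×2!×1!×1!×1!×1!) = 1/4
  k=3: −1/(3!×1!×0!×0!×2!×2!) = -1/24
Σ = 1/6  ⇒  CG² = 48/7×1/6² = 4/21
CG = +√(4/21) = +0.436436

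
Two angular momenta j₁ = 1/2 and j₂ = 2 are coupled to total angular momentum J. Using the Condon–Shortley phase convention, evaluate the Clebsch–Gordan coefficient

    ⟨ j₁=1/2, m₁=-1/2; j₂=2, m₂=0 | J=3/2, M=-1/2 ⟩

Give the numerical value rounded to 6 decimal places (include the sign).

√[4·1!0!3!/5! · 0!1!2!2!1!2!] = √(8/5)
  +(−1)^1/∏(1,0,0,1,0,2)! = -1/2  (running -1/2)
⟨..|..⟩ = √(8/5)·(-1/2) = -0.632456

−√(2/5) ≈ -0.632456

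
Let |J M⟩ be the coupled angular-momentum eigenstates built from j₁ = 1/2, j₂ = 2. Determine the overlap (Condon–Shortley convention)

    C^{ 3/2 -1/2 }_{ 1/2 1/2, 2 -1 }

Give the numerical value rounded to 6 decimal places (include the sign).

triangle: 1!·0!·3!/5! = 6/120
(j±m)!: 1!·0!·1!·3!·1!·2! = 12
prefactor² = (2J+1)·Δ·N² = 12/5
  k=0: +1/(0!·1!·0!·1!·0!·2!) = 1/2
Σ = 1/2  ⇒  CG² = 12/5·1/2² = 3/5
CG = +√(3/5) = +0.774597

+0.774597  (= +√(3/5))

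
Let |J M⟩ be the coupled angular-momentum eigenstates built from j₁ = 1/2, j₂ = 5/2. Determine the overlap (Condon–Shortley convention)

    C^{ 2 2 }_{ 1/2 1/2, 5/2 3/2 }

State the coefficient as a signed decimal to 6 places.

triangle: 1!×0!×4!/6! = 24/720
(j±m)!: 1!×0!×4!×1!×4!×0! = 576
prefactor² = (2J+1)×Δ×N² = 96
  k=0: +1/(0!×1!×0!×4!×0!×0!) = 1/24
Σ = 1/24  ⇒  CG² = 96×1/24² = 1/6
CG = +√(1/6) = +0.408248

+0.408248  (= +√(1/6))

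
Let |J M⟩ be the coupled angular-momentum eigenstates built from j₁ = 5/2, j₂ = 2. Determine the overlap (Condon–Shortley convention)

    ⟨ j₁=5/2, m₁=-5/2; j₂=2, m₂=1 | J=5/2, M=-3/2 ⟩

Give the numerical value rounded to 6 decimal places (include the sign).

√[6·2!3!2!/8! · 0!5!3!1!1!4!] = √(432/7)
  +(−1)^2/∏(2,0,3,1,0,1)! = 1/12  (running 1/12)
⟨..|..⟩ = √(432/7)·(1/12) = +0.654654

+0.654654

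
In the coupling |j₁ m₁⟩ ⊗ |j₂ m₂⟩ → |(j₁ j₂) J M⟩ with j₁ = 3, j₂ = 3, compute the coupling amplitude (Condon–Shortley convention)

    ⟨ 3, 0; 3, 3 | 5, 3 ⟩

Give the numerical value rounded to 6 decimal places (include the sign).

√[11·1!5!5!/12! · 3!3!6!0!8!2!] = √(691200)
  +(−1)^1/∏(1,0,2,5,3,0)! = -1/1440  (running -1/1440)
⟨..|..⟩ = √(691200)·(-1/1440) = -0.577350

−√(1/3) = -0.577350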